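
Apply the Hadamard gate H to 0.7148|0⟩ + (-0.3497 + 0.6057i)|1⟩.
(0.2582 + 0.4283i)|0⟩ + (0.7527 - 0.4283i)|1⟩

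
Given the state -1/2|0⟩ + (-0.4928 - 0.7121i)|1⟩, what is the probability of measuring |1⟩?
0.7499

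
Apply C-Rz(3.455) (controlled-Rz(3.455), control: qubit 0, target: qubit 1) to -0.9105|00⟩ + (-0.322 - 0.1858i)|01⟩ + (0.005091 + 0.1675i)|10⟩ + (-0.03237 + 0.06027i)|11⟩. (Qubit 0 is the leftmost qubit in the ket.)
-0.9105|00⟩ + (-0.322 - 0.1858i)|01⟩ + (0.1647 - 0.03117i)|10⟩ + (-0.05448 - 0.04138i)|11⟩

C-Rz(3.455) leaves the control-|0⟩ kets |00⟩, |01⟩ unchanged and applies Rz(3.455) to qubit 1 on the control-|1⟩ pair (|10⟩, |11⟩).
Rz(3.455) = [[e^(−iθ/2), 0], [0, e^(iθ/2)]] with e^(±iθ/2) = cos(θ/2) ± i·sin(θ/2); θ = 3.455, cos(θ/2) ≈ -0.156063, sin(θ/2) ≈ 0.987747.
With a = amp(|10⟩) = (0.005091 + 0.1675i) and b = amp(|11⟩) = (-0.03237 + 0.06027i):
new amp(|10⟩) = (-0.156063 - 0.987747i)·a = (0.1647 - 0.03117i)
new amp(|11⟩) = (-0.156063 + 0.987747i)·b = (-0.05448 - 0.04138i)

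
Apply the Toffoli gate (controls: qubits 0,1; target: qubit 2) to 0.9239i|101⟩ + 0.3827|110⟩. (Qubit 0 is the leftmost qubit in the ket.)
0.9239i|101⟩ + 0.3827|111⟩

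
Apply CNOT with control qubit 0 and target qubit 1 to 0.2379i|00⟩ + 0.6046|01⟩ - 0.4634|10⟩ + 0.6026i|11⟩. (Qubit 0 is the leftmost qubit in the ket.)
0.2379i|00⟩ + 0.6046|01⟩ + 0.6026i|10⟩ - 0.4634|11⟩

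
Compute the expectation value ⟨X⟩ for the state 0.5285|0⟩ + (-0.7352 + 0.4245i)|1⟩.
-0.7771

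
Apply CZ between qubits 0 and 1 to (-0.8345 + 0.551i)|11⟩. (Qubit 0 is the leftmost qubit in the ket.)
(0.8345 - 0.551i)|11⟩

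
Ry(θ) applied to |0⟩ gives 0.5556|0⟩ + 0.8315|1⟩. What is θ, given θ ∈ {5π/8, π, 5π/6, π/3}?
5π/8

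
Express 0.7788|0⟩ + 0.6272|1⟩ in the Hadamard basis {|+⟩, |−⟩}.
0.9942|+⟩ + 0.1072|−⟩

With |ψ⟩ = α|0⟩ + β|1⟩, the Hadamard-basis coefficients are ⟨+|ψ⟩ = (α + β)/√2 and ⟨−|ψ⟩ = (α − β)/√2.
Here α = 0.7788, β = 0.6272: (α + β)/√2 = 0.9942, (α − β)/√2 = 0.1072.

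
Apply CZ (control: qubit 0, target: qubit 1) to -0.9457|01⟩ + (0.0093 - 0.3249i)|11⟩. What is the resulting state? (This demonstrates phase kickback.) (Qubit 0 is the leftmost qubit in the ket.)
-0.9457|01⟩ + (-0.0093 + 0.3249i)|11⟩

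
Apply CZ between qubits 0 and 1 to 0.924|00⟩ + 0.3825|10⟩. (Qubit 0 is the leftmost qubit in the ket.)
0.924|00⟩ + 0.3825|10⟩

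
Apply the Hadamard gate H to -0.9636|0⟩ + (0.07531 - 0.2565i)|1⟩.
(-0.6281 - 0.1814i)|0⟩ + (-0.7346 + 0.1814i)|1⟩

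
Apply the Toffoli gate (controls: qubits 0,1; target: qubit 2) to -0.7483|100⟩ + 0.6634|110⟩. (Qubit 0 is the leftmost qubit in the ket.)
-0.7483|100⟩ + 0.6634|111⟩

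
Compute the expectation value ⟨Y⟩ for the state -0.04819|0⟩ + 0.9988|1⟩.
0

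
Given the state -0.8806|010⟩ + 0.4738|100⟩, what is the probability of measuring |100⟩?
0.2245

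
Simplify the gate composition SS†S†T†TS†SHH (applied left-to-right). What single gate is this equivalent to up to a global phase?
S†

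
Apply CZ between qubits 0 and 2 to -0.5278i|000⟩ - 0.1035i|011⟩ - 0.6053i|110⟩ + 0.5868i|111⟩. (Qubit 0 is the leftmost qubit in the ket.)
-0.5278i|000⟩ - 0.1035i|011⟩ - 0.6053i|110⟩ - 0.5868i|111⟩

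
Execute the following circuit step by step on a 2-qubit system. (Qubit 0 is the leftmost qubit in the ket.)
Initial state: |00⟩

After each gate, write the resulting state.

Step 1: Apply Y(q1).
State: i|01⟩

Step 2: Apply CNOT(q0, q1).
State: i|01⟩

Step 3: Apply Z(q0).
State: i|01⟩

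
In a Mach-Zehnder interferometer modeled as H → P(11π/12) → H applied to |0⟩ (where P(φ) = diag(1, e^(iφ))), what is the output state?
(0.01704 + 0.1294i)|0⟩ + (0.983 - 0.1294i)|1⟩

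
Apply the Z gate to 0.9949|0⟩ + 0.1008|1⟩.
0.9949|0⟩ - 0.1008|1⟩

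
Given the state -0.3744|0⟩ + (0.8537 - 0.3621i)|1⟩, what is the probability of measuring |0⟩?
0.1402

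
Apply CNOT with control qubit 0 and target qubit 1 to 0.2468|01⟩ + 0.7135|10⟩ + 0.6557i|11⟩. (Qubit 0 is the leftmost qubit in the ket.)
0.2468|01⟩ + 0.6557i|10⟩ + 0.7135|11⟩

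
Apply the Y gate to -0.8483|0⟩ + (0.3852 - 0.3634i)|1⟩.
(-0.3634 - 0.3852i)|0⟩ - 0.8483i|1⟩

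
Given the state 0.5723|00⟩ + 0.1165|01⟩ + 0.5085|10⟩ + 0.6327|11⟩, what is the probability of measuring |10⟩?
0.2586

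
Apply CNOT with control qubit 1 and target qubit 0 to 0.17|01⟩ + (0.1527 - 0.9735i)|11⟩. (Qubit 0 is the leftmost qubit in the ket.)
(0.1527 - 0.9735i)|01⟩ + 0.17|11⟩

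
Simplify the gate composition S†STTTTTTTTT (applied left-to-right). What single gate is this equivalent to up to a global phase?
T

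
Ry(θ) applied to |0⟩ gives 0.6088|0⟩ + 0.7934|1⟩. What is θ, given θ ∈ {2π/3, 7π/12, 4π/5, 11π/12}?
7π/12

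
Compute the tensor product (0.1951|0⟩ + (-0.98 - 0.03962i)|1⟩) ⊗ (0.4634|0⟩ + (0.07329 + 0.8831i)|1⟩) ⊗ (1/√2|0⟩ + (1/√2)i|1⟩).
0.06393|000⟩ + 0.06393i|001⟩ + (0.01011 + 0.1218i)|010⟩ + (-0.1218 + 0.01011i)|011⟩ + (-0.3211 - 0.01298i)|100⟩ + (0.01298 - 0.3211i)|101⟩ + (-0.02605 - 0.614i)|110⟩ + (0.614 - 0.02605i)|111⟩

amp(|b₁b₂…⟩) = product of the factor amplitudes for bits b₁, b₂, …; only kets whose every factor amplitude is nonzero survive.
|000⟩: (0.1951)(0.4634)(1/√2) = 0.06393
|001⟩: (0.1951)(0.4634)((1/√2)i) = 0.06393i
|010⟩: (0.1951)(0.07329 + 0.8831i)(1/√2) = (0.01011 + 0.1218i)
|011⟩: (0.1951)(0.07329 + 0.8831i)((1/√2)i) = (-0.1218 + 0.01011i)
|100⟩: (-0.98 - 0.03962i)(0.4634)(1/√2) = (-0.3211 - 0.01298i)
|101⟩: (-0.98 - 0.03962i)(0.4634)((1/√2)i) = (0.01298 - 0.3211i)
|110⟩: (-0.98 - 0.03962i)(0.07329 + 0.8831i)(1/√2) = (-0.02605 - 0.614i)
|111⟩: (-0.98 - 0.03962i)(0.07329 + 0.8831i)((1/√2)i) = (0.614 - 0.02605i)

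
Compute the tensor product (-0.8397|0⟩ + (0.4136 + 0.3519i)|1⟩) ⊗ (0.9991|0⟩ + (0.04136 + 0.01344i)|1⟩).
-0.8389|00⟩ + (-0.03473 - 0.01129i)|01⟩ + (0.4132 + 0.3516i)|10⟩ + (0.01238 + 0.02011i)|11⟩

amp(|b₁b₂…⟩) = product of the factor amplitudes for bits b₁, b₂, …; only kets whose every factor amplitude is nonzero survive.
|00⟩: (-0.8397)(0.9991) = -0.8389
|01⟩: (-0.8397)(0.04136 + 0.01344i) = (-0.03473 - 0.01129i)
|10⟩: (0.4136 + 0.3519i)(0.9991) = (0.4132 + 0.3516i)
|11⟩: (0.4136 + 0.3519i)(0.04136 + 0.01344i) = (0.01238 + 0.02011i)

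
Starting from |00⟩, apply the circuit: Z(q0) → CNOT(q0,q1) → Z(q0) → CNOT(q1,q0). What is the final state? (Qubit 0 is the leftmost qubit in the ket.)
|00⟩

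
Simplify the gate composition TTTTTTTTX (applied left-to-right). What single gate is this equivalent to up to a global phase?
X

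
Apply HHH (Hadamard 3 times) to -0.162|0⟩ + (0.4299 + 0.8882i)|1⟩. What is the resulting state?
(0.1894 + 0.6281i)|0⟩ + (-0.4185 - 0.6281i)|1⟩

H² = I, so H^3 = H: a single Hadamard. With (a, b) = (-0.162, (0.4299 + 0.8882i)), H gives ((a + b)/√2, (a − b)/√2) = ((0.1894 + 0.6281i), (-0.4185 - 0.6281i)).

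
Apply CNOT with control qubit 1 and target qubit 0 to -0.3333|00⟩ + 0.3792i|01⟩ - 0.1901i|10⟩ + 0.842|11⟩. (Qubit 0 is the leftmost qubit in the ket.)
-0.3333|00⟩ + 0.842|01⟩ - 0.1901i|10⟩ + 0.3792i|11⟩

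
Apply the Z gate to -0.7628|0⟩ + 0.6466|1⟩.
-0.7628|0⟩ - 0.6466|1⟩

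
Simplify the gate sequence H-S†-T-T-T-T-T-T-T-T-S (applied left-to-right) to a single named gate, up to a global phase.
H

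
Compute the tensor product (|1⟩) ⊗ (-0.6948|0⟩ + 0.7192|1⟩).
-0.6948|10⟩ + 0.7192|11⟩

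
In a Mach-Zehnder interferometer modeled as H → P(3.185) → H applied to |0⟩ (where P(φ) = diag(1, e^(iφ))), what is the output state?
(0.000471 - 0.0217i)|0⟩ + (0.9995 + 0.0217i)|1⟩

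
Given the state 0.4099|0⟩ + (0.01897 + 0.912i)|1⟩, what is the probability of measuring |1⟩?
0.8321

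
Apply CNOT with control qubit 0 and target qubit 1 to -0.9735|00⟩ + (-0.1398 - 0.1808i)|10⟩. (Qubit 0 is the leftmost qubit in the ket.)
-0.9735|00⟩ + (-0.1398 - 0.1808i)|11⟩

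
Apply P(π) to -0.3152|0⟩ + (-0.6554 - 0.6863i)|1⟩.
-0.3152|0⟩ + (0.6554 + 0.6863i)|1⟩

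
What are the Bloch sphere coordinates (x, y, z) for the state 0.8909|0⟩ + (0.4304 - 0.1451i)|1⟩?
(0.7669, -0.2585, 0.5874)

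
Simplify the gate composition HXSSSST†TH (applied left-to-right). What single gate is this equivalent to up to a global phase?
Z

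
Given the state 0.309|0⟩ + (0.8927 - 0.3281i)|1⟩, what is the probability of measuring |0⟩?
0.09548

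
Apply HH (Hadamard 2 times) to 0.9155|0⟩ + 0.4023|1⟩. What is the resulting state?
0.9155|0⟩ + 0.4023|1⟩

H² = I, so an even number of Hadamards cancels: H^2 = I and the state is unchanged.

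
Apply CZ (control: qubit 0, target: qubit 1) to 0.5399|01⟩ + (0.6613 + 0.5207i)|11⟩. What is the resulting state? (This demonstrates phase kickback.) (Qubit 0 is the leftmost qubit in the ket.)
0.5399|01⟩ + (-0.6613 - 0.5207i)|11⟩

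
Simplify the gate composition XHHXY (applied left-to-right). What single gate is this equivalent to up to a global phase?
Y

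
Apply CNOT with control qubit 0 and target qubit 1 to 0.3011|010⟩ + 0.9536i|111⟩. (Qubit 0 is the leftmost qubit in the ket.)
0.3011|010⟩ + 0.9536i|101⟩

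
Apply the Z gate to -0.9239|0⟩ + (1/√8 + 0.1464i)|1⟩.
-0.9239|0⟩ + (-1/√8 - 0.1464i)|1⟩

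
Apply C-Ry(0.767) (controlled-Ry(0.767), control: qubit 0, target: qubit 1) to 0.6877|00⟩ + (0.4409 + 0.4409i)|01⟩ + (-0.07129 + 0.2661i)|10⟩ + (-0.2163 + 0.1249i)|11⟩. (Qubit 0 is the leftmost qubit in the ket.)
0.6877|00⟩ + (0.4409 + 0.4409i)|01⟩ + (0.01482 + 0.2i)|10⟩ + (-0.2273 + 0.2154i)|11⟩

C-Ry(0.767) leaves the control-|0⟩ kets |00⟩, |01⟩ unchanged and applies Ry(0.767) to qubit 1 on the control-|1⟩ pair (|10⟩, |11⟩).
Ry(0.767) = [[cos(θ/2), −sin(θ/2)], [sin(θ/2), cos(θ/2)]]; θ = 0.767, cos(θ/2) ≈ 0.927361, sin(θ/2) ≈ 0.374169.
With a = amp(|10⟩) = (-0.07129 + 0.2661i) and b = amp(|11⟩) = (-0.2163 + 0.1249i):
new amp(|10⟩) = (0.927361)·a + (-0.374169)·b = (0.01482 + 0.2i)
new amp(|11⟩) = (0.374169)·a + (0.927361)·b = (-0.2273 + 0.2154i)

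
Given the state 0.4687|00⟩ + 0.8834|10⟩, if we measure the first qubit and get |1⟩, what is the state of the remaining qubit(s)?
|0⟩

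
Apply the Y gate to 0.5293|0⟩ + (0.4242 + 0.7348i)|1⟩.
(0.7348 - 0.4242i)|0⟩ + 0.5293i|1⟩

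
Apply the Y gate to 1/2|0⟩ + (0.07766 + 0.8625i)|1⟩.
(0.8625 - 0.07766i)|0⟩ + (1/2)i|1⟩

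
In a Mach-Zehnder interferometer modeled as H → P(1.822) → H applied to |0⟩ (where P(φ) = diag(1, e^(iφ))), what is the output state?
(0.3757 + 0.4843i)|0⟩ + (0.6243 - 0.4843i)|1⟩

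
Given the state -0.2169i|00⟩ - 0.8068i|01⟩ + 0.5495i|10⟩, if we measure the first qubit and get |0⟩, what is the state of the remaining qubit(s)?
-0.2596i|0⟩ - 0.9657i|1⟩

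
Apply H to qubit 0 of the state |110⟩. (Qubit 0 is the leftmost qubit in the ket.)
1/√2|010⟩ - 1/√2|110⟩

H on qubit 0 mixes each pair of kets that differ only in qubit 0: amplitudes (a, b) of (|…0…⟩, |…1…⟩) become ((a + b)/√2, (a − b)/√2). Kets absent from the input have amplitude 0.
(|010⟩, |110⟩): (a, b) = (0, 1) → (1/√2, -1/√2)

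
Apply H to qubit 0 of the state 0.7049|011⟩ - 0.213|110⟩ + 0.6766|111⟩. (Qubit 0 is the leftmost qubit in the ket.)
-0.1506|010⟩ + 0.9769|011⟩ + 0.1506|110⟩ + 0.02001|111⟩

H on qubit 0 mixes each pair of kets that differ only in qubit 0: amplitudes (a, b) of (|…0…⟩, |…1…⟩) become ((a + b)/√2, (a − b)/√2). Kets absent from the input have amplitude 0.
(|010⟩, |110⟩): (a, b) = (0, -0.213) → (-0.1506, 0.1506)
(|011⟩, |111⟩): (a, b) = (0.7049, 0.6766) → (0.9769, 0.02001)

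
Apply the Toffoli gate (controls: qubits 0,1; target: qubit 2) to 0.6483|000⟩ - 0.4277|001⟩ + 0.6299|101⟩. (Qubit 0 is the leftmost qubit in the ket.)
0.6483|000⟩ - 0.4277|001⟩ + 0.6299|101⟩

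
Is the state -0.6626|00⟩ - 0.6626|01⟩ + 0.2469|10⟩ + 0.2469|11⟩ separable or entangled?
Separable

Writing the state as a|00⟩ + b|01⟩ + c|10⟩ + d|11⟩, it is a product state iff ad − bc = 0.
Here (a, b, c, d) = (-0.6626, -0.6626, 0.2469, 0.2469): ad − bc = (-0.6626)(0.2469) − (-0.6626)(0.2469) = 0, so the state is separable.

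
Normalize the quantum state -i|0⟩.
-i|0⟩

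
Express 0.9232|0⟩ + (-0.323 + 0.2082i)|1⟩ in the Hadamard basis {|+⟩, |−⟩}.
(0.4244 + 0.1472i)|+⟩ + (0.8812 - 0.1472i)|−⟩

With |ψ⟩ = α|0⟩ + β|1⟩, the Hadamard-basis coefficients are ⟨+|ψ⟩ = (α + β)/√2 and ⟨−|ψ⟩ = (α − β)/√2.
Here α = 0.9232, β = (-0.323 + 0.2082i): (α + β)/√2 = (0.4244 + 0.1472i), (α − β)/√2 = (0.8812 - 0.1472i).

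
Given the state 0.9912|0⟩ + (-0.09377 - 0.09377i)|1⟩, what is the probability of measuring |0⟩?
0.9825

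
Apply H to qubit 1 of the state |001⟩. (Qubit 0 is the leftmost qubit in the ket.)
1/√2|001⟩ + 1/√2|011⟩

H on qubit 1 mixes each pair of kets that differ only in qubit 1: amplitudes (a, b) of (|…0…⟩, |…1…⟩) become ((a + b)/√2, (a − b)/√2). Kets absent from the input have amplitude 0.
(|001⟩, |011⟩): (a, b) = (1, 0) → (1/√2, 1/√2)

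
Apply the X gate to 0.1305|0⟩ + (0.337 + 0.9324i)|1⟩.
(0.337 + 0.9324i)|0⟩ + 0.1305|1⟩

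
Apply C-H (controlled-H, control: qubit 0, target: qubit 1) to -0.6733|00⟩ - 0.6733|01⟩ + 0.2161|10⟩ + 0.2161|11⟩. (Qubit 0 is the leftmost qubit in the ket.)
-0.6733|00⟩ - 0.6733|01⟩ + 0.3056|10⟩

C-H leaves the control-|0⟩ kets |00⟩, |01⟩ unchanged and applies H to qubit 1 on the control-|1⟩ pair (|10⟩, |11⟩).
H = [[1/√2, 1/√2], [1/√2, -1/√2]].
With a = amp(|10⟩) = 0.2161 and b = amp(|11⟩) = 0.2161:
new amp(|10⟩) = (1/√2)·a + (1/√2)·b = 0.3056
new amp(|11⟩) = (1/√2)·a + (-1/√2)·b = 0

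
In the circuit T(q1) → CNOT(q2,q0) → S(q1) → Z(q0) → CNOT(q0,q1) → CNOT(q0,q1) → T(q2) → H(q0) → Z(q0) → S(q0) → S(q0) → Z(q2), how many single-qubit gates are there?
9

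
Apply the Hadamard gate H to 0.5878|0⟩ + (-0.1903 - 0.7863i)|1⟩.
(0.2811 - 0.556i)|0⟩ + (0.5502 + 0.556i)|1⟩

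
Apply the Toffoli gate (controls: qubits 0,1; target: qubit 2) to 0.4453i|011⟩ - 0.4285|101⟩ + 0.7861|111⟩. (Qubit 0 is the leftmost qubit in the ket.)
0.4453i|011⟩ - 0.4285|101⟩ + 0.7861|110⟩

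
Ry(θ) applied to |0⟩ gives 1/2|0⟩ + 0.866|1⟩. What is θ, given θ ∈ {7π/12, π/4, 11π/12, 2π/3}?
2π/3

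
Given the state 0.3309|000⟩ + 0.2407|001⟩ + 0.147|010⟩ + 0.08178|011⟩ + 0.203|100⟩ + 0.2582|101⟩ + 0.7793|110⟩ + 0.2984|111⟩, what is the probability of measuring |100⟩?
0.04121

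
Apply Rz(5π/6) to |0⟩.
(0.2588 - 0.9659i)|0⟩

Rz(5π/6) = [[e^(−iθ/2), 0], [0, e^(iθ/2)]] with e^(±iθ/2) = cos(θ/2) ± i·sin(θ/2); θ = 5π/6, cos(θ/2) ≈ 0.258819, sin(θ/2) ≈ 0.965926.
With a = amp(|0⟩) = 1 and b = amp(|1⟩) = 0:
new amp(|0⟩) = (0.258819 - 0.965926i)·a = (0.2588 - 0.9659i)
new amp(|1⟩) = (0.258819 + 0.965926i)·b = 0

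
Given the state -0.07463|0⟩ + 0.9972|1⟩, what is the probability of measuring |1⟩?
0.9944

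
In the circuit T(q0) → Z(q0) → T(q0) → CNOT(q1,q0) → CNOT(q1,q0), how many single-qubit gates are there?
3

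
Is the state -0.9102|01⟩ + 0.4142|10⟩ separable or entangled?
Entangled

Writing the state as a|00⟩ + b|01⟩ + c|10⟩ + d|11⟩, it is a product state iff ad − bc = 0.
Here (a, b, c, d) = (0, -0.9102, 0.4142, 0): ad − bc = (0)(0) − (-0.9102)(0.4142) = 0.377 ≠ 0, so the state is entangled.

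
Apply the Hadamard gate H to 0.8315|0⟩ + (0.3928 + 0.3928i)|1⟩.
(0.8657 + 0.2778i)|0⟩ + (0.3102 - 0.2778i)|1⟩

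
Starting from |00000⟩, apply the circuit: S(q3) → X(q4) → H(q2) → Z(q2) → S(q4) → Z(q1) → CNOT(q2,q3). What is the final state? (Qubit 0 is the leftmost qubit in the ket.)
(1/√2)i|00001⟩ - (1/√2)i|00111⟩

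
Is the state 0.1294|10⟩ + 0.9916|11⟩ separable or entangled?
Separable

Writing the state as a|00⟩ + b|01⟩ + c|10⟩ + d|11⟩, it is a product state iff ad − bc = 0.
Here (a, b, c, d) = (0, 0, 0.1294, 0.9916): ad − bc = (0)(0.9916) − (0)(0.1294) = 0, so the state is separable.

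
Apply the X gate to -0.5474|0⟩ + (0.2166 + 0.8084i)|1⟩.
(0.2166 + 0.8084i)|0⟩ - 0.5474|1⟩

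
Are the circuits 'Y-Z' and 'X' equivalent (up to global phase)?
Yes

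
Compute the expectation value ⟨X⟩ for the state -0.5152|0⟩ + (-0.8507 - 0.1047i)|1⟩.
0.8766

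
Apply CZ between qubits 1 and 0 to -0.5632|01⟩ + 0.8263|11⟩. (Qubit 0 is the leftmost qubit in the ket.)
-0.5632|01⟩ - 0.8263|11⟩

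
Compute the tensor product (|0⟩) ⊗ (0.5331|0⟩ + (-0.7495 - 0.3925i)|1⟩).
0.5331|00⟩ + (-0.7495 - 0.3925i)|01⟩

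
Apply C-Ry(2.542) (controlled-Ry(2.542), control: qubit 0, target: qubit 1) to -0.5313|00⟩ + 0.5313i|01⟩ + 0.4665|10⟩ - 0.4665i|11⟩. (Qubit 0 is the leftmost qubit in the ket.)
-0.5313|00⟩ + 0.5313i|01⟩ + (0.1378 + 0.4457i)|10⟩ + (0.4457 - 0.1378i)|11⟩

C-Ry(2.542) leaves the control-|0⟩ kets |00⟩, |01⟩ unchanged and applies Ry(2.542) to qubit 1 on the control-|1⟩ pair (|10⟩, |11⟩).
Ry(2.542) = [[cos(θ/2), −sin(θ/2)], [sin(θ/2), cos(θ/2)]]; θ = 2.542, cos(θ/2) ≈ 0.295326, sin(θ/2) ≈ 0.955397.
With a = amp(|10⟩) = 0.4665 and b = amp(|11⟩) = -0.4665i:
new amp(|10⟩) = (0.295326)·a + (-0.955397)·b = (0.1378 + 0.4457i)
new amp(|11⟩) = (0.955397)·a + (0.295326)·b = (0.4457 - 0.1378i)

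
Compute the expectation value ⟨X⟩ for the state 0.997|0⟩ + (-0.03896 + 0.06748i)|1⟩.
-0.07769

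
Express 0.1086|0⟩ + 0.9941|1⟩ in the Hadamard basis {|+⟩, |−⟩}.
0.7797|+⟩ - 0.6261|−⟩

With |ψ⟩ = α|0⟩ + β|1⟩, the Hadamard-basis coefficients are ⟨+|ψ⟩ = (α + β)/√2 and ⟨−|ψ⟩ = (α − β)/√2.
Here α = 0.1086, β = 0.9941: (α + β)/√2 = 0.7797, (α − β)/√2 = -0.6261.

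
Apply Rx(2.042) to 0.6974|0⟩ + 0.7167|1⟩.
(0.3644 - 0.6111i)|0⟩ + (0.3745 - 0.5946i)|1⟩

Rx(2.042) = [[cos(θ/2), −i·sin(θ/2)], [−i·sin(θ/2), cos(θ/2)]]; θ = 2.042, cos(θ/2) ≈ 0.522514, sin(θ/2) ≈ 0.852631.
With a = amp(|0⟩) = 0.6974 and b = amp(|1⟩) = 0.7167:
new amp(|0⟩) = (0.522514)·a + (-0.852631i)·b = (0.3644 - 0.6111i)
new amp(|1⟩) = (-0.852631i)·a + (0.522514)·b = (0.3745 - 0.5946i)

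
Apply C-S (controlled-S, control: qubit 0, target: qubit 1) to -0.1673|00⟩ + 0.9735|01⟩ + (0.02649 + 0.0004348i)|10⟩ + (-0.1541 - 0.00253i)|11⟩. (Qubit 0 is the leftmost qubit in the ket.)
-0.1673|00⟩ + 0.9735|01⟩ + (0.02649 + 0.0004348i)|10⟩ + (0.00253 - 0.1541i)|11⟩

C-S leaves the control-|0⟩ kets |00⟩, |01⟩ unchanged and applies S to qubit 1 on the control-|1⟩ pair (|10⟩, |11⟩).
S = [[1, 0], [0, i]].
With a = amp(|10⟩) = (0.02649 + 0.0004348i) and b = amp(|11⟩) = (-0.1541 - 0.00253i):
new amp(|10⟩) = (1)·a = (0.02649 + 0.0004348i)
new amp(|11⟩) = (i)·b = (0.00253 - 0.1541i)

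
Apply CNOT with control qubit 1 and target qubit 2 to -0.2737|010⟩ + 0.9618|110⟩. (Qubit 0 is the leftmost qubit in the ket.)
-0.2737|011⟩ + 0.9618|111⟩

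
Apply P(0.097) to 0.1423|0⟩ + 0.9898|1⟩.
0.1423|0⟩ + (0.9851 + 0.09586i)|1⟩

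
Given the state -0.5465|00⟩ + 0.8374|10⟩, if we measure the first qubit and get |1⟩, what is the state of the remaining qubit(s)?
|0⟩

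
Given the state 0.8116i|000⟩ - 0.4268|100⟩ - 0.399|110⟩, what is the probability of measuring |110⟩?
0.1592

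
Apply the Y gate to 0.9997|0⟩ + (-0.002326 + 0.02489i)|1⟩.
(0.02489 + 0.002326i)|0⟩ + 0.9997i|1⟩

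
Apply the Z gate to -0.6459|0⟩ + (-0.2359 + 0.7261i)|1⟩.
-0.6459|0⟩ + (0.2359 - 0.7261i)|1⟩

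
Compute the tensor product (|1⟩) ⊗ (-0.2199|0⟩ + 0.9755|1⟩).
-0.2199|10⟩ + 0.9755|11⟩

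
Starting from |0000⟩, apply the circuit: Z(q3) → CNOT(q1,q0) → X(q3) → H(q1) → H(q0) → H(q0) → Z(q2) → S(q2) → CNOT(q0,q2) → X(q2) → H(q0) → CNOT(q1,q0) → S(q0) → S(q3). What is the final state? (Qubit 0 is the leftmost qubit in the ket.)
(1/2)i|0011⟩ + (1/2)i|0111⟩ - 1/2|1011⟩ - 1/2|1111⟩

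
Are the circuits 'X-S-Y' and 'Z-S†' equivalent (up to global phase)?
Yes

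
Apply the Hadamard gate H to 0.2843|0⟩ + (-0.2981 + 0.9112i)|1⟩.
(-0.009758 + 0.6443i)|0⟩ + (0.4118 - 0.6443i)|1⟩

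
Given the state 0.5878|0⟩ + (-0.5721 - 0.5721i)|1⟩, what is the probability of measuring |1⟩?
0.6546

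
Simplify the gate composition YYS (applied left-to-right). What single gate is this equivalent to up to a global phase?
S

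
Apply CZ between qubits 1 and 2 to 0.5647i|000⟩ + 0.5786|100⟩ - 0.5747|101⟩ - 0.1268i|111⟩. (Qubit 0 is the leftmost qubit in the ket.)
0.5647i|000⟩ + 0.5786|100⟩ - 0.5747|101⟩ + 0.1268i|111⟩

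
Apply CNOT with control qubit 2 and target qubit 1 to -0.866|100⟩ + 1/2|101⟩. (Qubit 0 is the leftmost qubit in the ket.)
-0.866|100⟩ + 1/2|111⟩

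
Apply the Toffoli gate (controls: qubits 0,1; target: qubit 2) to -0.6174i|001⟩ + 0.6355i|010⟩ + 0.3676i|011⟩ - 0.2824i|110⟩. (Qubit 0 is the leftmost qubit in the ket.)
-0.6174i|001⟩ + 0.6355i|010⟩ + 0.3676i|011⟩ - 0.2824i|111⟩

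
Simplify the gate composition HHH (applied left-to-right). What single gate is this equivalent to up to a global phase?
H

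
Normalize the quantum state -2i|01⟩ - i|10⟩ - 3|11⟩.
-0.5345i|01⟩ - 0.2673i|10⟩ - 0.8018|11⟩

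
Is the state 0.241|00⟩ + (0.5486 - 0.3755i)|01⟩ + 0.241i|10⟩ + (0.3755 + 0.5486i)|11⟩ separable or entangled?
Separable

Writing the state as a|00⟩ + b|01⟩ + c|10⟩ + d|11⟩, it is a product state iff ad − bc = 0.
Here (a, b, c, d) = (0.241, (0.5486 - 0.3755i), 0.241i, (0.3755 + 0.5486i)): ad − bc = (0.241)(0.3755 + 0.5486i) − (0.5486 - 0.3755i)(0.241i) = 0, so the state is separable.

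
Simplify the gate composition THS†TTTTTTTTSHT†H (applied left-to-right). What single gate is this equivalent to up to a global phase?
H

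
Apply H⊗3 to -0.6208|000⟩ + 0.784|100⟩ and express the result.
0.0577|000⟩ + 0.0577|001⟩ + 0.0577|010⟩ + 0.0577|011⟩ - 0.4967|100⟩ - 0.4967|101⟩ - 0.4967|110⟩ - 0.4967|111⟩

H⊗3 gives amp(|y⟩) = (1/2√2) Σ_x (−1)^(x·y) amp(|x⟩), where x·y is the number of positions in which both x and y have a 1.
|000⟩: (-0.6208 + 0.784)/(2√2) = 0.0577
|001⟩: (-0.6208 + 0.784)/(2√2) = 0.0577
|010⟩: (-0.6208 + 0.784)/(2√2) = 0.0577
|011⟩: (-0.6208 + 0.784)/(2√2) = 0.0577
|100⟩: (-0.6208 - 0.784)/(2√2) = -0.4967
|101⟩: (-0.6208 - 0.784)/(2√2) = -0.4967
|110⟩: (-0.6208 - 0.784)/(2√2) = -0.4967
|111⟩: (-0.6208 - 0.784)/(2√2) = -0.4967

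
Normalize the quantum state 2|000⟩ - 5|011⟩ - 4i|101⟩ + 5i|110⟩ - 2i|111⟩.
0.2325|000⟩ - 0.5812|011⟩ - 0.465i|101⟩ + 0.5812i|110⟩ - 0.2325i|111⟩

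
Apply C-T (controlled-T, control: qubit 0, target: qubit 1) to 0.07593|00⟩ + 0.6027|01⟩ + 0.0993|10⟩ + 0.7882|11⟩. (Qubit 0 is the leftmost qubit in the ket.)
0.07593|00⟩ + 0.6027|01⟩ + 0.0993|10⟩ + (0.5573 + 0.5573i)|11⟩

C-T leaves the control-|0⟩ kets |00⟩, |01⟩ unchanged and applies T to qubit 1 on the control-|1⟩ pair (|10⟩, |11⟩).
T = [[1, 0], [0, (1/√2 + (1/√2)i)]].
With a = amp(|10⟩) = 0.0993 and b = amp(|11⟩) = 0.7882:
new amp(|10⟩) = (1)·a = 0.0993
new amp(|11⟩) = (1/√2 + (1/√2)i)·b = (0.5573 + 0.5573i)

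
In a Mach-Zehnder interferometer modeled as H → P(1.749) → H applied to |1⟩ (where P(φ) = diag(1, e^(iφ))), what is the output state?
(0.5886 - 0.4921i)|0⟩ + (0.4114 + 0.4921i)|1⟩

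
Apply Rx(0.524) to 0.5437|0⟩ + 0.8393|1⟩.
(0.5251 - 0.2174i)|0⟩ + (0.8107 - 0.1408i)|1⟩

Rx(0.524) = [[cos(θ/2), −i·sin(θ/2)], [−i·sin(θ/2), cos(θ/2)]]; θ = 0.524, cos(θ/2) ≈ 0.965874, sin(θ/2) ≈ 0.259013.
With a = amp(|0⟩) = 0.5437 and b = amp(|1⟩) = 0.8393:
new amp(|0⟩) = (0.965874)·a + (-0.259013i)·b = (0.5251 - 0.2174i)
new amp(|1⟩) = (-0.259013i)·a + (0.965874)·b = (0.8107 - 0.1408i)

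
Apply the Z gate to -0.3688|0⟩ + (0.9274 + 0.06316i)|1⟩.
-0.3688|0⟩ + (-0.9274 - 0.06316i)|1⟩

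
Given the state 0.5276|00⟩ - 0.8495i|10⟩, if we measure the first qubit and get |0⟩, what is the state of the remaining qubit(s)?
|0⟩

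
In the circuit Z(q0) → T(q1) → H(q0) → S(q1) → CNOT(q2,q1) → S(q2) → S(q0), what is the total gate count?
7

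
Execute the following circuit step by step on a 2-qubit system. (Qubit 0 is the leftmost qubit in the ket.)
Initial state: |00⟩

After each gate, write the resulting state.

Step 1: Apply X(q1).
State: |01⟩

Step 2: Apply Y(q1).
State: -i|00⟩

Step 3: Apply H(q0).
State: -(1/√2)i|00⟩ - (1/√2)i|10⟩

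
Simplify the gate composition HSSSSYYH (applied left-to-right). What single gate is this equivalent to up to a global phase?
I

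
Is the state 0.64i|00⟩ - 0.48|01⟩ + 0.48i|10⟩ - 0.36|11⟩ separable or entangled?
Separable

Writing the state as a|00⟩ + b|01⟩ + c|10⟩ + d|11⟩, it is a product state iff ad − bc = 0.
Here (a, b, c, d) = (0.64i, -0.48, 0.48i, -0.36): ad − bc = (0.64i)(-0.36) − (-0.48)(0.48i) = 0, so the state is separable.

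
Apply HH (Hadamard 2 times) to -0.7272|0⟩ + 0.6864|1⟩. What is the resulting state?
-0.7272|0⟩ + 0.6864|1⟩

H² = I, so an even number of Hadamards cancels: H^2 = I and the state is unchanged.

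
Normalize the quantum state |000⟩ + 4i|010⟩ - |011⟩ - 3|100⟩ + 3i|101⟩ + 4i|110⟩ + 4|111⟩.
0.1213|000⟩ + 0.4851i|010⟩ - 0.1213|011⟩ - 0.3638|100⟩ + 0.3638i|101⟩ + 0.4851i|110⟩ + 0.4851|111⟩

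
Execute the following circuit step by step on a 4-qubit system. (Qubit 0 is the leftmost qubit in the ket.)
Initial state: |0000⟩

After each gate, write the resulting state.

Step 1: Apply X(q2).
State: |0010⟩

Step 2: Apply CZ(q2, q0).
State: |0010⟩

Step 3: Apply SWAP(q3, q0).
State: |0010⟩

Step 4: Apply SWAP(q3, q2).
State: |0001⟩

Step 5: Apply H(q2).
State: 1/√2|0001⟩ + 1/√2|0011⟩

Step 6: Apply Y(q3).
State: -(1/√2)i|0000⟩ - (1/√2)i|0010⟩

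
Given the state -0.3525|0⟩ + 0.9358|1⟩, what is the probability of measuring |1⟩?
0.8757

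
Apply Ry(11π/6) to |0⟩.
-0.9659|0⟩ + 0.2588|1⟩

Ry(11π/6) = [[cos(θ/2), −sin(θ/2)], [sin(θ/2), cos(θ/2)]]; θ = 11π/6, cos(θ/2) ≈ -0.965926, sin(θ/2) ≈ 0.258819.
With a = amp(|0⟩) = 1 and b = amp(|1⟩) = 0:
new amp(|0⟩) = (-0.965926)·a + (-0.258819)·b = -0.9659
new amp(|1⟩) = (0.258819)·a + (-0.965926)·b = 0.2588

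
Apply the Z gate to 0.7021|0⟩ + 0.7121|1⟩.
0.7021|0⟩ - 0.7121|1⟩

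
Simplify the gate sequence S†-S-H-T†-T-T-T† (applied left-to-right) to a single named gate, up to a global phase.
H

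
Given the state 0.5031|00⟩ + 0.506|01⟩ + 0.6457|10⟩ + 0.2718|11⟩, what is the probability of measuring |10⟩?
0.4169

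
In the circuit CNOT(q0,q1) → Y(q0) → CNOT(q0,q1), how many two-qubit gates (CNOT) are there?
2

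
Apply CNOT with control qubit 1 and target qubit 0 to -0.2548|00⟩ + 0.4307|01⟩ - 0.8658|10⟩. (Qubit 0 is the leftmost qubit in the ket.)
-0.2548|00⟩ - 0.8658|10⟩ + 0.4307|11⟩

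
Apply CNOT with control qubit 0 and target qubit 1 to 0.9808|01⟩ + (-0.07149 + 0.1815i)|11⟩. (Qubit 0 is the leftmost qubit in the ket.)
0.9808|01⟩ + (-0.07149 + 0.1815i)|10⟩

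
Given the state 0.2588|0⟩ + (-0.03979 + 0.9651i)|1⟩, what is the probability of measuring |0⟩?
0.06698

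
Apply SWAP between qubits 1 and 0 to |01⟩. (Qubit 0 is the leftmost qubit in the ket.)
|10⟩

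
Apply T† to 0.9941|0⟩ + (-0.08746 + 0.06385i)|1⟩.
0.9941|0⟩ + (-0.01669 + 0.107i)|1⟩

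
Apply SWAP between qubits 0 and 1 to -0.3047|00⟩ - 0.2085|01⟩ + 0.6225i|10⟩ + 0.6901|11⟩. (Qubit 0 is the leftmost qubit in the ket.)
-0.3047|00⟩ + 0.6225i|01⟩ - 0.2085|10⟩ + 0.6901|11⟩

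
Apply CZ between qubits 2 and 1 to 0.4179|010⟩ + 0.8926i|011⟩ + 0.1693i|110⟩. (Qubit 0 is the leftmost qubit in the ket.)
0.4179|010⟩ - 0.8926i|011⟩ + 0.1693i|110⟩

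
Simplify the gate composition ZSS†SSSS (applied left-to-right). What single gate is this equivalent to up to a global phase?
Z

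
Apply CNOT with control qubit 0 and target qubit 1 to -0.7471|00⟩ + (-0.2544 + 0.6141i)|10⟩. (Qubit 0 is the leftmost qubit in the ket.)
-0.7471|00⟩ + (-0.2544 + 0.6141i)|11⟩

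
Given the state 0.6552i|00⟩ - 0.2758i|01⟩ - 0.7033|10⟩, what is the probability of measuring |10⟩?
0.4946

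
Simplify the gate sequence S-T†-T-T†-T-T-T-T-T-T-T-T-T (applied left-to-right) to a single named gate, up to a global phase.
S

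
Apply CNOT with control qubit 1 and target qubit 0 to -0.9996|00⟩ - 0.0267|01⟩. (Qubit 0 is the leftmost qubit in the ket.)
-0.9996|00⟩ - 0.0267|11⟩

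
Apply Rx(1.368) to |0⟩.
0.7751|0⟩ - 0.6319i|1⟩

Rx(1.368) = [[cos(θ/2), −i·sin(θ/2)], [−i·sin(θ/2), cos(θ/2)]]; θ = 1.368, cos(θ/2) ≈ 0.775051, sin(θ/2) ≈ 0.631898.
With a = amp(|0⟩) = 1 and b = amp(|1⟩) = 0:
new amp(|0⟩) = (0.775051)·a + (-0.631898i)·b = 0.7751
new amp(|1⟩) = (-0.631898i)·a + (0.775051)·b = -0.6319i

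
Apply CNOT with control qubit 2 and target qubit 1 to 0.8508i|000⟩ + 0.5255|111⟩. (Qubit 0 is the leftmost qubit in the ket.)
0.8508i|000⟩ + 0.5255|101⟩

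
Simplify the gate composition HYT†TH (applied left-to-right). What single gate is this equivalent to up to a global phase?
Y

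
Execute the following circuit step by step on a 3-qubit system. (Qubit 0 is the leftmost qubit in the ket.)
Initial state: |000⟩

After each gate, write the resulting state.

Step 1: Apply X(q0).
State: |100⟩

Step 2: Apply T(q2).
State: |100⟩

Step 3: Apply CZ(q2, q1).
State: |100⟩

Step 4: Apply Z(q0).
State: -|100⟩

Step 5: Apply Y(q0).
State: i|000⟩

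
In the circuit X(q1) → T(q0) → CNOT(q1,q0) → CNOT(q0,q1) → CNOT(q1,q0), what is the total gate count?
5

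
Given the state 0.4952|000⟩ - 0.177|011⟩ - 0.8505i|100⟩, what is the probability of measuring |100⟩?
0.7234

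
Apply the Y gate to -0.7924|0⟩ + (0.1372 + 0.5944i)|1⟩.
(0.5944 - 0.1372i)|0⟩ - 0.7924i|1⟩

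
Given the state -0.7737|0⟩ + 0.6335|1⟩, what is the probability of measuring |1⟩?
0.4013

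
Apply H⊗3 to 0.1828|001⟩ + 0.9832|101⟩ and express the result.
0.4122|000⟩ - 0.4122|001⟩ + 0.4122|010⟩ - 0.4122|011⟩ - 0.283|100⟩ + 0.283|101⟩ - 0.283|110⟩ + 0.283|111⟩

H⊗3 gives amp(|y⟩) = (1/2√2) Σ_x (−1)^(x·y) amp(|x⟩), where x·y is the number of positions in which both x and y have a 1.
|000⟩: (0.1828 + 0.9832)/(2√2) = 0.4122
|001⟩: (-0.1828 - 0.9832)/(2√2) = -0.4122
|010⟩: (0.1828 + 0.9832)/(2√2) = 0.4122
|011⟩: (-0.1828 - 0.9832)/(2√2) = -0.4122
|100⟩: (0.1828 - 0.9832)/(2√2) = -0.283
|101⟩: (-0.1828 + 0.9832)/(2√2) = 0.283
|110⟩: (0.1828 - 0.9832)/(2√2) = -0.283
|111⟩: (-0.1828 + 0.9832)/(2√2) = 0.283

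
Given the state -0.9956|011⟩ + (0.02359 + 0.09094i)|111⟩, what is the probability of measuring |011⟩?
0.9912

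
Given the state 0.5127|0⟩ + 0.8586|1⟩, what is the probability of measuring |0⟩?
0.2629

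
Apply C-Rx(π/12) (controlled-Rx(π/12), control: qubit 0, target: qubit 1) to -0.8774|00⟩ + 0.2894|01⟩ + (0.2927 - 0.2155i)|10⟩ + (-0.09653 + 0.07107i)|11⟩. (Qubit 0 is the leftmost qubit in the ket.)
-0.8774|00⟩ + 0.2894|01⟩ + (0.2995 - 0.2011i)|10⟩ + (-0.1238 + 0.03226i)|11⟩

C-Rx(π/12) leaves the control-|0⟩ kets |00⟩, |01⟩ unchanged and applies Rx(π/12) to qubit 1 on the control-|1⟩ pair (|10⟩, |11⟩).
Rx(π/12) = [[cos(θ/2), −i·sin(θ/2)], [−i·sin(θ/2), cos(θ/2)]]; θ = π/12, cos(θ/2) ≈ 0.991445, sin(θ/2) ≈ 0.130526.
With a = amp(|10⟩) = (0.2927 - 0.2155i) and b = amp(|11⟩) = (-0.09653 + 0.07107i):
new amp(|10⟩) = (0.991445)·a + (-0.130526i)·b = (0.2995 - 0.2011i)
new amp(|11⟩) = (-0.130526i)·a + (0.991445)·b = (-0.1238 + 0.03226i)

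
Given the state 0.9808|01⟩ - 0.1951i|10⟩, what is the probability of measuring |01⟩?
0.962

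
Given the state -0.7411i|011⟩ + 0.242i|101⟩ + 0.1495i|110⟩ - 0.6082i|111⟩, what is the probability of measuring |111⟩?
0.3699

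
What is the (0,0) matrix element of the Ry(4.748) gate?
-0.7196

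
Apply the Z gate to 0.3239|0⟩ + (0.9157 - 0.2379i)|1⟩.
0.3239|0⟩ + (-0.9157 + 0.2379i)|1⟩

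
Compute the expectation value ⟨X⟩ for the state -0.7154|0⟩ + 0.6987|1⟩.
-0.9997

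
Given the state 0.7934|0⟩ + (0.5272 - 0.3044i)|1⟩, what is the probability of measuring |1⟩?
0.3706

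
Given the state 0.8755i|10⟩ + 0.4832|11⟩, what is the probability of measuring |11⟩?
0.2335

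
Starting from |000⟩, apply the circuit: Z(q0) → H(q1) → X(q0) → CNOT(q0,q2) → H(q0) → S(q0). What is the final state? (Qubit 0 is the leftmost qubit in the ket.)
1/2|001⟩ + 1/2|011⟩ - (1/2)i|101⟩ - (1/2)i|111⟩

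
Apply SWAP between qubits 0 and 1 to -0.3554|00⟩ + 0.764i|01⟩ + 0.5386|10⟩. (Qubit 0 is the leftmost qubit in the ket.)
-0.3554|00⟩ + 0.5386|01⟩ + 0.764i|10⟩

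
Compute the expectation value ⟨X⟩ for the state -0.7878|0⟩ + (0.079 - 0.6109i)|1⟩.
-0.1245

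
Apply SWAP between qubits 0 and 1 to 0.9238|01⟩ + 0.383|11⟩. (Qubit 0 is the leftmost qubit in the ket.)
0.9238|10⟩ + 0.383|11⟩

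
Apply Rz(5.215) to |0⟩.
(-0.8607 - 0.5091i)|0⟩

Rz(5.215) = [[e^(−iθ/2), 0], [0, e^(iθ/2)]] with e^(±iθ/2) = cos(θ/2) ± i·sin(θ/2); θ = 5.215, cos(θ/2) ≈ -0.860731, sin(θ/2) ≈ 0.50906.
With a = amp(|0⟩) = 1 and b = amp(|1⟩) = 0:
new amp(|0⟩) = (-0.860731 - 0.50906i)·a = (-0.8607 - 0.5091i)
new amp(|1⟩) = (-0.860731 + 0.50906i)·b = 0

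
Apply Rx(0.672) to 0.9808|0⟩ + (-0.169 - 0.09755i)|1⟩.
(0.8938 + 0.05572i)|0⟩ + (-0.1595 - 0.4155i)|1⟩

Rx(0.672) = [[cos(θ/2), −i·sin(θ/2)], [−i·sin(θ/2), cos(θ/2)]]; θ = 0.672, cos(θ/2) ≈ 0.944081, sin(θ/2) ≈ 0.329713.
With a = amp(|0⟩) = 0.9808 and b = amp(|1⟩) = (-0.169 - 0.09755i):
new amp(|0⟩) = (0.944081)·a + (-0.329713i)·b = (0.8938 + 0.05572i)
new amp(|1⟩) = (-0.329713i)·a + (0.944081)·b = (-0.1595 - 0.4155i)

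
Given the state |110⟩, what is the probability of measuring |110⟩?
1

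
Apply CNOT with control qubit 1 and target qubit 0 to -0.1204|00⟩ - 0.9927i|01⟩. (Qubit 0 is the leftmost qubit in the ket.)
-0.1204|00⟩ - 0.9927i|11⟩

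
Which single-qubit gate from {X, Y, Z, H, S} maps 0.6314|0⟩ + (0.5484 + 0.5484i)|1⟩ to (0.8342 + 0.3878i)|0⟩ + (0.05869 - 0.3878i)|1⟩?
H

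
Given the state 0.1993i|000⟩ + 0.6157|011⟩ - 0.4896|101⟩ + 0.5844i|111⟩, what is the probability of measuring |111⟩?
0.3415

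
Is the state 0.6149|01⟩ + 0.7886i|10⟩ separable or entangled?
Entangled

Writing the state as a|00⟩ + b|01⟩ + c|10⟩ + d|11⟩, it is a product state iff ad − bc = 0.
Here (a, b, c, d) = (0, 0.6149, 0.7886i, 0): ad − bc = (0)(0) − (0.6149)(0.7886i) = -0.4849i ≠ 0, so the state is entangled.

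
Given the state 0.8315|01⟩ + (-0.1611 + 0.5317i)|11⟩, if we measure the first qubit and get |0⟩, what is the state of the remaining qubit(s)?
|1⟩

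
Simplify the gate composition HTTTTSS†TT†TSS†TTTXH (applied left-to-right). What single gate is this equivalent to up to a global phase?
Z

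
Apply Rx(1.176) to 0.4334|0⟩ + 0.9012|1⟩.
(0.3606 - 0.4999i)|0⟩ + (0.7498 - 0.2404i)|1⟩

Rx(1.176) = [[cos(θ/2), −i·sin(θ/2)], [−i·sin(θ/2), cos(θ/2)]]; θ = 1.176, cos(θ/2) ≈ 0.832052, sin(θ/2) ≈ 0.554698.
With a = amp(|0⟩) = 0.4334 and b = amp(|1⟩) = 0.9012:
new amp(|0⟩) = (0.832052)·a + (-0.554698i)·b = (0.3606 - 0.4999i)
new amp(|1⟩) = (-0.554698i)·a + (0.832052)·b = (0.7498 - 0.2404i)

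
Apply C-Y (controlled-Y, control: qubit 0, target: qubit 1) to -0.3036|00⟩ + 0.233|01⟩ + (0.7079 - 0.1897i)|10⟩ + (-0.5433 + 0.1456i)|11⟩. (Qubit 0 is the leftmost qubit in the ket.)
-0.3036|00⟩ + 0.233|01⟩ + (0.1456 + 0.5433i)|10⟩ + (0.1897 + 0.7079i)|11⟩

C-Y leaves the control-|0⟩ kets |00⟩, |01⟩ unchanged and applies Y to qubit 1 on the control-|1⟩ pair (|10⟩, |11⟩).
Y = [[0, -i], [i, 0]].
With a = amp(|10⟩) = (0.7079 - 0.1897i) and b = amp(|11⟩) = (-0.5433 + 0.1456i):
new amp(|10⟩) = (-i)·b = (0.1456 + 0.5433i)
new amp(|11⟩) = (i)·a = (0.1897 + 0.7079i)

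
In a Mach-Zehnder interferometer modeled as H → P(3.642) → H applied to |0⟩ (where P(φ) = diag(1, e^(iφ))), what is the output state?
(0.06131 - 0.2399i)|0⟩ + (0.9387 + 0.2399i)|1⟩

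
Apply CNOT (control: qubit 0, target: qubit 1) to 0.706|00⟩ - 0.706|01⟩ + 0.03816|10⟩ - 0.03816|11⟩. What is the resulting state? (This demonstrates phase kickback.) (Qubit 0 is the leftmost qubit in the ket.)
0.706|00⟩ - 0.706|01⟩ - 0.03816|10⟩ + 0.03816|11⟩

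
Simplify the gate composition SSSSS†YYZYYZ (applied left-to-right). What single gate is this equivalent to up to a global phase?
S†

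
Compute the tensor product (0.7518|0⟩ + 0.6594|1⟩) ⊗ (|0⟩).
0.7518|00⟩ + 0.6594|10⟩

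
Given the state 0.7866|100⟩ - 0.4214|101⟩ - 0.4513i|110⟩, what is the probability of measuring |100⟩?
0.6187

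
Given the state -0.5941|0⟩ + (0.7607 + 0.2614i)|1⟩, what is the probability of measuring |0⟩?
0.353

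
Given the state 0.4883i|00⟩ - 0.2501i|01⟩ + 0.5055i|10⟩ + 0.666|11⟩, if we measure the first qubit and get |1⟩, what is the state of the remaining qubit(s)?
0.6046i|0⟩ + 0.7965|1⟩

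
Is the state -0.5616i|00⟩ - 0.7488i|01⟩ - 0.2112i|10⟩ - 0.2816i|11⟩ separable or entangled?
Separable

Writing the state as a|00⟩ + b|01⟩ + c|10⟩ + d|11⟩, it is a product state iff ad − bc = 0.
Here (a, b, c, d) = (-0.5616i, -0.7488i, -0.2112i, -0.2816i): ad − bc = (-0.5616i)(-0.2816i) − (-0.7488i)(-0.2112i) = 0, so the state is separable.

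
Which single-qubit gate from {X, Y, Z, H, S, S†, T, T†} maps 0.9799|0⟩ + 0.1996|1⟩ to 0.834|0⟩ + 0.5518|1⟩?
H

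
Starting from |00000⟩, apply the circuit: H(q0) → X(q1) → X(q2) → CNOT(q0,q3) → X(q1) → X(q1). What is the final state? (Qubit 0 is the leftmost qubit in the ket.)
1/√2|01100⟩ + 1/√2|11110⟩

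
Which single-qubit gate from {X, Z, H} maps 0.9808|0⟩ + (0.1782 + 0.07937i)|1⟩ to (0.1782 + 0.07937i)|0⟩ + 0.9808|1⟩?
X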